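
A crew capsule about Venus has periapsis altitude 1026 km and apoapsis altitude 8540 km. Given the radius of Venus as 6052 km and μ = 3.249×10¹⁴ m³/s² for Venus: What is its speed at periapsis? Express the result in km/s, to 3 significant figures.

r_p = 6052 + 1026 = 7078.0 km = 7.0780×10⁶ m.
r_a = 6052 + 8540 = 14592 km = 1.4592×10⁷ m.
Semi-major axis a = (r_p + r_a)/2 = 10835 km = 1.084×10⁷ m.
Vis-viva: v² = μ(2/r − 1/a) = 3.249×10¹⁴ × (2.826×10⁻⁷ − 9.229×10⁻⁸) = 6.182×10⁷ m²/s².
v = 7863 m/s = 7.863 km/s.

v ≈ 7.86 km/s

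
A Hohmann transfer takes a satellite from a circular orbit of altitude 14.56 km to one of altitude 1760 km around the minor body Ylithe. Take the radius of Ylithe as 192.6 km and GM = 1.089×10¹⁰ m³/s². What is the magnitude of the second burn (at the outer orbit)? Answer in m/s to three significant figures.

r₁ = 192.6 + 14.56 = 207.16 km = 2.0716×10⁵ m.
r₂ = 192.6 + 1760 = 1952.6 km = 1.9526×10⁶ m.
Transfer ellipse a_t = (r₁ + r₂)/2 = 1.080×10⁶ m.
At r₁: circular v_c1 = √(μ/r₁) = 229.3 m/s; transfer-periapsis v_p = √[μ(2/r₁ − 1/a_t)] = 308.3 m/s.
At r₂: circular v_c2 = √(μ/r₂) = 74.68 m/s; transfer-apoapsis v_a = √[μ(2/r₂ − 1/a_t)] = 32.71 m/s.
Δv₂ = v_c2 − v_a = 41.97 m/s.

Δv ≈ 42.0 m/s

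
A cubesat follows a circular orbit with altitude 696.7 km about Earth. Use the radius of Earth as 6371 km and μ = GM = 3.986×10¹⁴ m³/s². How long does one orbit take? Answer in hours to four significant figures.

T ≈ 1.643 hours

r = 6371 + 696.7 = 7067.7 km = 7.0677×10⁶ m.
Kepler's third law: T = 2π√(r³/μ) = 2π√((7.068×10⁶)³ / 3.986×10¹⁴).
r³/μ = 8.857×10⁵ s², so T = 2π × 9.411×10² = 5.913×10³ s.
Converting: 5.913×10³ s ÷ 3600 = 1.643 hours.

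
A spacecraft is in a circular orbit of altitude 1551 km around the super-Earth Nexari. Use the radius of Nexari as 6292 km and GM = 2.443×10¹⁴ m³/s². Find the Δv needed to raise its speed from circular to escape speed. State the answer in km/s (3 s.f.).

Δv ≈ 2.31 km/s

r = 6292 + 1551 = 7843.0 km = 7.8430×10⁶ m.
Circular speed v_c = √(μ/r) = 5581 m/s.
Escape speed v_esc = √(2μ/r) = √2 × v_c = 7893 m/s.
Δv = v_esc − v_c = 2312 m/s = 2.312 km/s.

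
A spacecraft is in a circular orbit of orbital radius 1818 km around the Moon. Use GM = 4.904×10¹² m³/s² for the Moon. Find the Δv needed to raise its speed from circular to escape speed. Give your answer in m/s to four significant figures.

Δv ≈ 680.3 m/s

r = 1818 km = 1.818×10⁶ m.
Circular speed v_c = √(μ/r) = 1642 m/s.
Escape speed v_esc = √(2μ/r) = √2 × v_c = 2323 m/s.
Δv = v_esc − v_c = 680.3 m/s.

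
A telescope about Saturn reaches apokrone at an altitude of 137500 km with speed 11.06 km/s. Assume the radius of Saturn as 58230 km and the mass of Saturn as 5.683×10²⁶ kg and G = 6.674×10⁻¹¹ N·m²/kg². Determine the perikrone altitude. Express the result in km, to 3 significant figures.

μ = GM = 6.674×10⁻¹¹ × 5.683×10²⁶ = 3.793×10¹⁶ m³/s².
r_a = 58230 + 137500 = 1.9573×10⁵ km = 1.957×10⁸ m.
Specific energy ε = v²/2 − μ/r = -1.326×10⁸ J/kg, so a = −μ/(2ε) = 1.430×10⁸ m.
The apsides satisfy r_p + r_a = 2a, so the perikrone radius is 2a − r_a = 9.027×10⁷ m = 90269 km.
Perikrone altitude = 90269 − 58230 = 32039 km.

perikrone altitude ≈ 32000 km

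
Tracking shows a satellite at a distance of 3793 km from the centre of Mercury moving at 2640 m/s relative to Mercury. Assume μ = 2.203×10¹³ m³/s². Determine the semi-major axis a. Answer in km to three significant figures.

r = 3.793×10⁶ m.
Vis-viva rearranged: 1/a = 2/r − v²/μ = 5.273×10⁻⁷ − 3.164×10⁻⁷ = 2.109×10⁻⁷ m⁻¹.
a = 4.741×10⁶ m = 4741.2 km.

a ≈ 4740 km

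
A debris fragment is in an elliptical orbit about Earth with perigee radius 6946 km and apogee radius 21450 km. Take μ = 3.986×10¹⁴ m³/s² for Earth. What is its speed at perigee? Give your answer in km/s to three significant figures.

v ≈ 9.31 km/s

Semi-major axis a = (r_p + r_a)/2 = 14198 km = 1.420×10⁷ m.
Vis-viva: v² = μ(2/r − 1/a) = 3.986×10¹⁴ × (2.879×10⁻⁷ − 7.043×10⁻⁸) = 8.670×10⁷ m²/s².
v = 9311 m/s = 9.311 km/s.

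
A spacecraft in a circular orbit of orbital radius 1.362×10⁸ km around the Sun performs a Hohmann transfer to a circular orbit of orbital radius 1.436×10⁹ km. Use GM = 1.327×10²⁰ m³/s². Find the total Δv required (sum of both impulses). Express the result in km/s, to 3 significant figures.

r₁ = 1.362×10⁸ km = 1.362×10¹¹ m.
r₂ = 1.436×10⁹ km = 1.436×10¹² m.
Transfer ellipse a_t = (r₁ + r₂)/2 = 7.861×10¹¹ m.
At r₁: circular v_c1 = √(μ/r₁) = 31210 m/s; transfer-perihelion v_p = √[μ(2/r₁ − 1/a_t)] = 42190 m/s.
Δv₁ = v_p − v_c1 = 10970 m/s.
At r₂: circular v_c2 = √(μ/r₂) = 9613 m/s; transfer-aphelion v_a = √[μ(2/r₂ − 1/a_t)] = 4001 m/s.
Δv₂ = v_c2 − v_a = 5612 m/s.
Total Δv = Δv₁ + Δv₂ = 16590 m/s = 16.59 km/s.

Δv_total ≈ 16.6 km/s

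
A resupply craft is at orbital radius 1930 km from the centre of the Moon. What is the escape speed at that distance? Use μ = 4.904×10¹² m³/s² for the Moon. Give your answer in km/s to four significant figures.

v_esc ≈ 2.254 km/s

r = 1930 km = 1.930×10⁶ m.
Escape speed v_esc = √(2μ/r) = √(2 × 4.904×10¹² / 1.930×10⁶) = √(5.082×10⁶) = 2254 m/s.
= 2.254 km/s.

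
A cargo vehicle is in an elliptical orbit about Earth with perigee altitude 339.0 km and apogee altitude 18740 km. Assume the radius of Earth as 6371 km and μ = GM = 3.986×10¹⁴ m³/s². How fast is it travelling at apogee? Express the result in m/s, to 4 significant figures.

r_p = 6371 + 339.0 = 6710.0 km = 6.7100×10⁶ m.
r_a = 6371 + 18740 = 25111 km = 2.5111×10⁷ m.
Semi-major axis a = (r_p + r_a)/2 = 15910 km = 1.591×10⁷ m.
Vis-viva: v² = μ(2/r − 1/a) = 3.986×10¹⁴ × (7.965×10⁻⁸ − 6.285×10⁻⁸) = 6.694×10⁶ m²/s².
v = 2587 m/s.

v ≈ 2587 m/s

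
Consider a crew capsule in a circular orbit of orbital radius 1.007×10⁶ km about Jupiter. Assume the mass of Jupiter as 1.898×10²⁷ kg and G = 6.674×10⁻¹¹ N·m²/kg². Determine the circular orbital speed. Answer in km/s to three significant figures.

μ = GM = 6.674×10⁻¹¹ × 1.898×10²⁷ = 1.267×10¹⁷ m³/s².
r = 1.007×10⁶ km = 1.007×10⁹ m.
For a circular orbit v = √(μ/r) = √(1.267×10¹⁷ / 1.007×10⁹) = √(1.258×10⁸) = 11220 m/s.
That is 11.22 km/s.

v ≈ 11.2 km/s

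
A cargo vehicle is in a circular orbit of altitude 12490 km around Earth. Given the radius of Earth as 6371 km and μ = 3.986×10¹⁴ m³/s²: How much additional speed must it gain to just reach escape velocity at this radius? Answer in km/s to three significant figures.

Δv ≈ 1.90 km/s

r = 6371 + 12490 = 18861 km = 1.8861×10⁷ m.
Circular speed v_c = √(μ/r) = 4597 m/s.
Escape speed v_esc = √(2μ/r) = √2 × v_c = 6501 m/s.
Δv = v_esc − v_c = 1904 m/s = 1.904 km/s.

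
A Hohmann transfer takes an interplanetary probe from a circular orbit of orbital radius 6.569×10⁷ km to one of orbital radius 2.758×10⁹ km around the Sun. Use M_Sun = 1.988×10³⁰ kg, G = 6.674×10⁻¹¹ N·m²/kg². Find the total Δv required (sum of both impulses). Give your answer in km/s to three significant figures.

Δv_total ≈ 23.3 km/s

μ = GM = 6.674×10⁻¹¹ × 1.988×10³⁰ = 1.327×10²⁰ m³/s².
r₁ = 6.569×10⁷ km = 6.569×10¹⁰ m.
r₂ = 2.758×10⁹ km = 2.758×10¹² m.
Transfer ellipse a_t = (r₁ + r₂)/2 = 1.412×10¹² m.
At r₁: circular v_c1 = √(μ/r₁) = 44940 m/s; transfer-perihelion v_p = √[μ(2/r₁ − 1/a_t)] = 62810 m/s.
Δv₁ = v_p − v_c1 = 17870 m/s.
At r₂: circular v_c2 = √(μ/r₂) = 6936 m/s; transfer-aphelion v_a = √[μ(2/r₂ − 1/a_t)] = 1496 m/s.
Δv₂ = v_c2 − v_a = 5440 m/s.
Total Δv = Δv₁ + Δv₂ = 23310 m/s = 23.31 km/s.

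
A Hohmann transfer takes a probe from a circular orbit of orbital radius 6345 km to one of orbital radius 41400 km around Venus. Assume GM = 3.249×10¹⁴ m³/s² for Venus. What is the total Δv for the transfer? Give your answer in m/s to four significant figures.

Δv_total ≈ 3625 m/s

r₁ = 6345 km = 6.345×10⁶ m.
r₂ = 41400 km = 4.140×10⁷ m.
Transfer ellipse a_t = (r₁ + r₂)/2 = 2.387×10⁷ m.
At r₁: circular v_c1 = √(μ/r₁) = 7156 m/s; transfer-periapsis v_p = √[μ(2/r₁ − 1/a_t)] = 9423 m/s.
Δv₁ = v_p − v_c1 = 2268 m/s.
At r₂: circular v_c2 = √(μ/r₂) = 2801 m/s; transfer-apoapsis v_a = √[μ(2/r₂ − 1/a_t)] = 1444 m/s.
Δv₂ = v_c2 − v_a = 1357 m/s.
Total Δv = Δv₁ + Δv₂ = 3625 m/s.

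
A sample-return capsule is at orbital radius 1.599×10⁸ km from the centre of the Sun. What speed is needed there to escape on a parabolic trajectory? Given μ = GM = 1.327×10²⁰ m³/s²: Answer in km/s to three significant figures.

v_esc ≈ 40.7 km/s

r = 1.599×10⁸ km = 1.599×10¹¹ m.
Escape speed v_esc = √(2μ/r) = √(2 × 1.327×10²⁰ / 1.599×10¹¹) = √(1.660×10⁹) = 40740 m/s.
= 40.74 km/s.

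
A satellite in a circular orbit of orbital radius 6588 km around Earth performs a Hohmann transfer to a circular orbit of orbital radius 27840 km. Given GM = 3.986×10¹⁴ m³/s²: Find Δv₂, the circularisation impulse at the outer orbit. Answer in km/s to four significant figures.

r₁ = 6588 km = 6.588×10⁶ m.
r₂ = 27840 km = 2.784×10⁷ m.
Transfer ellipse a_t = (r₁ + r₂)/2 = 1.721×10⁷ m.
At r₁: circular v_c1 = √(μ/r₁) = 7778 m/s; transfer-perigee v_p = √[μ(2/r₁ − 1/a_t)] = 9892 m/s.
At r₂: circular v_c2 = √(μ/r₂) = 3784 m/s; transfer-apogee v_a = √[μ(2/r₂ − 1/a_t)] = 2341 m/s.
Δv₂ = v_c2 − v_a = 1443 m/s.
= 1.443 km/s.

Δv ≈ 1.443 km/s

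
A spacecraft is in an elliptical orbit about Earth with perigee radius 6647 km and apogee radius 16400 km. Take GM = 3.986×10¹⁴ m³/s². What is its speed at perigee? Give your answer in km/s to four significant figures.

v ≈ 9.238 km/s

Semi-major axis a = (r_p + r_a)/2 = 11524 km = 1.152×10⁷ m.
Vis-viva: v² = μ(2/r − 1/a) = 3.986×10¹⁴ × (3.009×10⁻⁷ − 8.678×10⁻⁸) = 8.534×10⁷ m²/s².
v = 9238 m/s = 9.238 km/s.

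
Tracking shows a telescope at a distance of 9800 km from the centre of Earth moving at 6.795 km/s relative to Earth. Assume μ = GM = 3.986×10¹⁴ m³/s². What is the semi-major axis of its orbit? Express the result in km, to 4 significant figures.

a ≈ 11330 km

r = 9.800×10⁶ m.
Specific orbital energy ε = v²/2 − μ/r = (6795)²/2 − 3.986×10¹⁴/9.800×10⁶ = -1.759×10⁷ J/kg.
Since ε = −μ/(2a), a = −μ/(2ε) = 1.133×10⁷ m = 11332 km.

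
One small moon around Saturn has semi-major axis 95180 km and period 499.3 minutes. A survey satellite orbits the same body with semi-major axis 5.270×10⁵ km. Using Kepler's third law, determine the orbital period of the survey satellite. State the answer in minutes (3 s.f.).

Kepler's third law: T² ∝ a³, so T₂ = T₁ (a₂/a₁)^(3/2).
a₂/a₁ = 5.537, (a₂/a₁)^(3/2) = 13.03.
T₂ = 499.3 × 13.03 = 6505 minutes.

T₂ ≈ 6510 minutes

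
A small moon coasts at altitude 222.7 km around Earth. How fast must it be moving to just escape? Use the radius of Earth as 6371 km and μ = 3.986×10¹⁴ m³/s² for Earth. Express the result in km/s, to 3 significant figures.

r = 6371 + 222.7 = 6593.7 km = 6.5937×10⁶ m.
Escape speed v_esc = √(2μ/r) = √(2 × 3.986×10¹⁴ / 6.594×10⁶) = √(1.209×10⁸) = 11000 m/s.
= 11.00 km/s.

v_esc ≈ 11.0 km/s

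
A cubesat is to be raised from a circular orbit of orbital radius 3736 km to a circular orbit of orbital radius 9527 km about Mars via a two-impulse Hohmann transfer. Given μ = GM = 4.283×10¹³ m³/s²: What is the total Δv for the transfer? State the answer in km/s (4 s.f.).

r₁ = 3736 km = 3.736×10⁶ m.
r₂ = 9527 km = 9.527×10⁶ m.
Transfer ellipse a_t = (r₁ + r₂)/2 = 6.632×10⁶ m.
At r₁: circular v_c1 = √(μ/r₁) = 3386 m/s; transfer-periapsis v_p = √[μ(2/r₁ − 1/a_t)] = 4058 m/s.
Δv₁ = v_p − v_c1 = 672.4 m/s.
At r₂: circular v_c2 = √(μ/r₂) = 2120 m/s; transfer-apoapsis v_a = √[μ(2/r₂ − 1/a_t)] = 1591 m/s.
Δv₂ = v_c2 − v_a = 528.8 m/s.
Total Δv = Δv₁ + Δv₂ = 1201 m/s = 1.201 km/s.

Δv_total ≈ 1.201 km/s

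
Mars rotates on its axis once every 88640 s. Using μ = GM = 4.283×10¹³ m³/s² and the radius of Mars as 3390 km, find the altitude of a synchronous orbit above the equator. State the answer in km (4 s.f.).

A synchronous orbit has period T, so by Kepler's third law a = (μT²/4π²)^(1/3).
μT²/4π² = 4.283×10¹³ × (8.864×10⁴)² / 39.48 = 8.524×10²¹ m³.
a = 2.043×10⁷ m = 20428 km.
Altitude h = a − R = 20428 − 3390 = 17038 km.

h_sync ≈ 17040 km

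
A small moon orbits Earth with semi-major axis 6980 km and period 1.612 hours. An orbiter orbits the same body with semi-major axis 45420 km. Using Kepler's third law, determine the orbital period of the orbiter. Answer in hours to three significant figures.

Kepler's third law: T² ∝ a³, so T₂ = T₁ (a₂/a₁)^(3/2).
a₂/a₁ = 6.507, (a₂/a₁)^(3/2) = 16.60.
T₂ = 1.612 × 16.60 = 26.76 hours.

T₂ ≈ 26.8 hours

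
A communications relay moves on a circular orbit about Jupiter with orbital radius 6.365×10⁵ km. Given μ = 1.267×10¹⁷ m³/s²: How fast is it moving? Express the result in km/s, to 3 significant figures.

v ≈ 14.1 km/s

r = 6.365×10⁵ km = 6.365×10⁸ m.
For a circular orbit v = √(μ/r) = √(1.267×10¹⁷ / 6.365×10⁸) = √(1.991×10⁸) = 14110 m/s.
That is 14.11 km/s.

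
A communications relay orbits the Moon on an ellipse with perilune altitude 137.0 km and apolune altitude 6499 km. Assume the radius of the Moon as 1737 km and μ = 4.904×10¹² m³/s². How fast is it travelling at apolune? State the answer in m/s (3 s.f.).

r_p = 1737 + 137.0 = 1874.0 km = 1.8740×10⁶ m.
r_a = 1737 + 6499 = 8236.0 km = 8.2360×10⁶ m.
Semi-major axis a = (r_p + r_a)/2 = 5055.0 km = 5.055×10⁶ m.
Vis-viva: v² = μ(2/r − 1/a) = 4.904×10¹² × (2.428×10⁻⁷ − 1.978×10⁻⁷) = 2.207×10⁵ m²/s².
v = 469.8 m/s.

v ≈ 470 m/s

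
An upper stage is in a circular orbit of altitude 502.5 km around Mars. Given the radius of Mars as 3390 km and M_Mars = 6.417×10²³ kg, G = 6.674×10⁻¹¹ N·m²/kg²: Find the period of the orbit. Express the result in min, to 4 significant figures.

T ≈ 122.9 min

μ = GM = 6.674×10⁻¹¹ × 6.417×10²³ = 4.283×10¹³ m³/s².
r = 3390 + 502.5 = 3892.5 km = 3.8925×10⁶ m.
Kepler's third law: T = 2π√(r³/μ) = 2π√((3.892×10⁶)³ / 4.283×10¹³).
r³/μ = 1.377×10⁶ s², so T = 2π × 1.174×10³ = 7.373×10³ s.
Converting: 7.373×10³ s ÷ 60.00 = 122.9 min.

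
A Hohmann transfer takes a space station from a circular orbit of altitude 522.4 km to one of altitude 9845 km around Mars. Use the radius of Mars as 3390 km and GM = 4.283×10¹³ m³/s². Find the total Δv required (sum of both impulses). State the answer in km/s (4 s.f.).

Δv_total ≈ 1.386 km/s

r₁ = 3390 + 522.4 = 3912.4 km = 3.9124×10⁶ m.
r₂ = 3390 + 9845 = 13235 km = 1.3235×10⁷ m.
Transfer ellipse a_t = (r₁ + r₂)/2 = 8.574×10⁶ m.
At r₁: circular v_c1 = √(μ/r₁) = 3309 m/s; transfer-periapsis v_p = √[μ(2/r₁ − 1/a_t)] = 4111 m/s.
Δv₁ = v_p − v_c1 = 802.2 m/s.
At r₂: circular v_c2 = √(μ/r₂) = 1799 m/s; transfer-apoapsis v_a = √[μ(2/r₂ − 1/a_t)] = 1215 m/s.
Δv₂ = v_c2 − v_a = 583.7 m/s.
Total Δv = Δv₁ + Δv₂ = 1386 m/s = 1.386 km/s.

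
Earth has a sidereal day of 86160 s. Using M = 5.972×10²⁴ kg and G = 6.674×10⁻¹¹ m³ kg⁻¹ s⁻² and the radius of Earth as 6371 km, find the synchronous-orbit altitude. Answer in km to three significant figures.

h_sync ≈ 35800 km

μ = GM = 6.674×10⁻¹¹ × 5.972×10²⁴ = 3.986×10¹⁴ m³/s².
A synchronous orbit has period T, so by Kepler's third law a = (μT²/4π²)^(1/3).
μT²/4π² = 3.986×10¹⁴ × (8.616×10⁴)² / 39.48 = 7.495×10²² m³.
a = 4.216×10⁷ m = 42162 km.
Altitude h = a − R = 42162 − 6371 = 35791 km.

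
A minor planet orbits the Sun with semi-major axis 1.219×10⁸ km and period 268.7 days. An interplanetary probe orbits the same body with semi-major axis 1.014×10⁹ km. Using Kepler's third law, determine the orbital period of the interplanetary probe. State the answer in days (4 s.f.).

T₂ ≈ 6446 days

Kepler's third law: T² ∝ a³, so T₂ = T₁ (a₂/a₁)^(3/2).
a₂/a₁ = 8.318, (a₂/a₁)^(3/2) = 23.99.
T₂ = 268.7 × 23.99 = 6446 days.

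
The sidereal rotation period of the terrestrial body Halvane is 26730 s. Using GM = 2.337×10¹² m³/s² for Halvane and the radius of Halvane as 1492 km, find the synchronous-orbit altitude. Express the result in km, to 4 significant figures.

A synchronous orbit has period T, so by Kepler's third law a = (μT²/4π²)^(1/3).
μT²/4π² = 2.337×10¹² × (2.673×10⁴)² / 39.48 = 4.230×10¹⁹ m³.
a = 3.484×10⁶ m = 3484.2 km.
Altitude h = a − R = 3484.2 − 1492 = 1992.2 km.

h_sync ≈ 1992 km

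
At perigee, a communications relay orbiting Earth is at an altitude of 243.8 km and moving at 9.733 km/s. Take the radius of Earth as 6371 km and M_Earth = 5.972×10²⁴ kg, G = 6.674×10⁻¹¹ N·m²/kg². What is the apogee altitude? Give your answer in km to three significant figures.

μ = GM = 6.674×10⁻¹¹ × 5.972×10²⁴ = 3.986×10¹⁴ m³/s².
r_p = 6371 + 243.8 = 6614.8 km = 6.615×10⁶ m.
Specific energy ε = v²/2 − μ/r = -1.289×10⁷ J/kg, so a = −μ/(2ε) = 1.546×10⁷ m.
The apsides satisfy r_p + r_a = 2a, so the apogee radius is 2a − r_p = 2.431×10⁷ m = 24309 km.
Apogee altitude = 24309 − 6371 = 17938 km.

apogee altitude ≈ 17900 km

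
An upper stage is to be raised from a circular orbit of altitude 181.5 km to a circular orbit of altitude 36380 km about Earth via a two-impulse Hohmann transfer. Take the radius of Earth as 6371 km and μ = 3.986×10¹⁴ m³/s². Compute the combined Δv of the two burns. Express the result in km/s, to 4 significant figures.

Δv_total ≈ 3.951 km/s

r₁ = 6371 + 181.5 = 6552.5 km = 6.5525×10⁶ m.
r₂ = 6371 + 36380 = 42751 km = 4.2751×10⁷ m.
Transfer ellipse a_t = (r₁ + r₂)/2 = 2.465×10⁷ m.
At r₁: circular v_c1 = √(μ/r₁) = 7799 m/s; transfer-perigee v_p = √[μ(2/r₁ − 1/a_t)] = 10270 m/s.
Δv₁ = v_p − v_c1 = 2472 m/s.
At r₂: circular v_c2 = √(μ/r₂) = 3053 m/s; transfer-apogee v_a = √[μ(2/r₂ − 1/a_t)] = 1574 m/s.
Δv₂ = v_c2 − v_a = 1479 m/s.
Total Δv = Δv₁ + Δv₂ = 3951 m/s = 3.951 km/s.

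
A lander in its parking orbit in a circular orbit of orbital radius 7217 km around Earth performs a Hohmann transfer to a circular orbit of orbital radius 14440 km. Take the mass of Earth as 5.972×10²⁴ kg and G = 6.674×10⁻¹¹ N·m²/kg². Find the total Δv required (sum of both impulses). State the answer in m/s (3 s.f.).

μ = GM = 6.674×10⁻¹¹ × 5.972×10²⁴ = 3.986×10¹⁴ m³/s².
r₁ = 7217 km = 7.217×10⁶ m.
r₂ = 14440 km = 1.444×10⁷ m.
Transfer ellipse a_t = (r₁ + r₂)/2 = 1.083×10⁷ m.
At r₁: circular v_c1 = √(μ/r₁) = 7431 m/s; transfer-perigee v_p = √[μ(2/r₁ − 1/a_t)] = 8582 m/s.
Δv₁ = v_p − v_c1 = 1150 m/s.
At r₂: circular v_c2 = √(μ/r₂) = 5254 m/s; transfer-apogee v_a = √[μ(2/r₂ − 1/a_t)] = 4289 m/s.
Δv₂ = v_c2 − v_a = 964.7 m/s.
Total Δv = Δv₁ + Δv₂ = 2115 m/s.

Δv_total ≈ 2110 m/s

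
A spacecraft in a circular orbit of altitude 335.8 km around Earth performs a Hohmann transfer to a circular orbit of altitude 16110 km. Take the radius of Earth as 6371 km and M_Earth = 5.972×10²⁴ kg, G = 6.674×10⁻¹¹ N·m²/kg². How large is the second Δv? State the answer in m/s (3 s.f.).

Δv ≈ 1360 m/s

μ = GM = 6.674×10⁻¹¹ × 5.972×10²⁴ = 3.986×10¹⁴ m³/s².
r₁ = 6371 + 335.8 = 6706.8 km = 6.7068×10⁶ m.
r₂ = 6371 + 16110 = 22481 km = 2.2481×10⁷ m.
Transfer ellipse a_t = (r₁ + r₂)/2 = 1.459×10⁷ m.
At r₁: circular v_c1 = √(μ/r₁) = 7709 m/s; transfer-perigee v_p = √[μ(2/r₁ − 1/a_t)] = 9568 m/s.
At r₂: circular v_c2 = √(μ/r₂) = 4211 m/s; transfer-apogee v_a = √[μ(2/r₂ − 1/a_t)] = 2854 m/s.
Δv₂ = v_c2 − v_a = 1356 m/s.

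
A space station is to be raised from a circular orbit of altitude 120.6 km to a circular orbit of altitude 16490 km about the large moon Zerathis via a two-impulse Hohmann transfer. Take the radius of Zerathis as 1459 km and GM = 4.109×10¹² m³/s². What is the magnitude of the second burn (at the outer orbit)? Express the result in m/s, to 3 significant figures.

Δv ≈ 286 m/s

r₁ = 1459 + 120.6 = 1579.6 km = 1.5796×10⁶ m.
r₂ = 1459 + 16490 = 17949 km = 1.7949×10⁷ m.
Transfer ellipse a_t = (r₁ + r₂)/2 = 9.764×10⁶ m.
At r₁: circular v_c1 = √(μ/r₁) = 1613 m/s; transfer-periapsis v_p = √[μ(2/r₁ − 1/a_t)] = 2187 m/s.
At r₂: circular v_c2 = √(μ/r₂) = 478.5 m/s; transfer-apoapsis v_a = √[μ(2/r₂ − 1/a_t)] = 192.4 m/s.
Δv₂ = v_c2 − v_a = 286.0 m/s.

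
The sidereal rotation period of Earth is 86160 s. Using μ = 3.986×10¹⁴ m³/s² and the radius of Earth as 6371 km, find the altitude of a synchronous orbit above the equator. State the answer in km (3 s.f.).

h_sync ≈ 35800 km

A synchronous orbit has period T, so by Kepler's third law a = (μT²/4π²)^(1/3).
μT²/4π² = 3.986×10¹⁴ × (8.616×10⁴)² / 39.48 = 7.495×10²² m³.
a = 4.216×10⁷ m = 42163 km.
Altitude h = a − R = 42163 − 6371 = 35792 km.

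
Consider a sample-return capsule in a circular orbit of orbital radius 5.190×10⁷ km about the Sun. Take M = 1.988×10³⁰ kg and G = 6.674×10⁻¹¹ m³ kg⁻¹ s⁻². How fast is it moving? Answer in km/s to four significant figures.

v ≈ 50.56 km/s

μ = GM = 6.674×10⁻¹¹ × 1.988×10³⁰ = 1.327×10²⁰ m³/s².
r = 5.190×10⁷ km = 5.190×10¹⁰ m.
For a circular orbit v = √(μ/r) = √(1.327×10²⁰ / 5.190×10¹⁰) = √(2.556×10⁹) = 50560 m/s.
That is 50.56 km/s.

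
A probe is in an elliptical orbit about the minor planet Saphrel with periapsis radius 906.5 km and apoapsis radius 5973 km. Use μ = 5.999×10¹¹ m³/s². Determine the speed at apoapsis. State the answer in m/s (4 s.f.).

Semi-major axis a = (r_p + r_a)/2 = 3439.8 km = 3.440×10⁶ m.
Vis-viva: v² = μ(2/r − 1/a) = 5.999×10¹¹ × (3.348×10⁻⁷ − 2.907×10⁻⁷) = 2.647×10⁴ m²/s².
v = 162.7 m/s.

v ≈ 162.7 m/s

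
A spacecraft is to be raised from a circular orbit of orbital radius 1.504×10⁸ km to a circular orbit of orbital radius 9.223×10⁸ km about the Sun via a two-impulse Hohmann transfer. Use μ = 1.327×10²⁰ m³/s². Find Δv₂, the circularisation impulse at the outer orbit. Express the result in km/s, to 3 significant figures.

r₁ = 1.504×10⁸ km = 1.504×10¹¹ m.
r₂ = 9.223×10⁸ km = 9.223×10¹¹ m.
Transfer ellipse a_t = (r₁ + r₂)/2 = 5.364×10¹¹ m.
At r₁: circular v_c1 = √(μ/r₁) = 29700 m/s; transfer-perihelion v_p = √[μ(2/r₁ − 1/a_t)] = 38950 m/s.
At r₂: circular v_c2 = √(μ/r₂) = 11990 m/s; transfer-aphelion v_a = √[μ(2/r₂ − 1/a_t)] = 6352 m/s.
Δv₂ = v_c2 − v_a = 5643 m/s.
= 5.643 km/s.

Δv ≈ 5.64 km/s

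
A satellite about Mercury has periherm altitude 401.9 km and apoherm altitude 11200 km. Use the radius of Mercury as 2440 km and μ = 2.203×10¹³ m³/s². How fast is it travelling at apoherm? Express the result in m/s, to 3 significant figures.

r_p = 2440 + 401.9 = 2841.9 km = 2.8419×10⁶ m.
r_a = 2440 + 11200 = 13640 km = 1.3640×10⁷ m.
Semi-major axis a = (r_p + r_a)/2 = 8241.0 km = 8.241×10⁶ m.
Vis-viva: v² = μ(2/r − 1/a) = 2.203×10¹³ × (1.466×10⁻⁷ − 1.213×10⁻⁷) = 5.570×10⁵ m²/s².
v = 746.3 m/s.

v ≈ 746 m/s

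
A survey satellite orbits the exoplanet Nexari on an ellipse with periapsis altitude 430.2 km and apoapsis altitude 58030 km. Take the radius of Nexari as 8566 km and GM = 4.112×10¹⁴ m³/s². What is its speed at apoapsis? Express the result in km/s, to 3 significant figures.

r_p = 8566 + 430.2 = 8996.2 km = 8.9962×10⁶ m.
r_a = 8566 + 58030 = 66596 km = 6.6596×10⁷ m.
Semi-major axis a = (r_p + r_a)/2 = 37796 km = 3.780×10⁷ m.
Vis-viva: v² = μ(2/r − 1/a) = 4.112×10¹⁴ × (3.003×10⁻⁸ − 2.646×10⁻⁸) = 1.470×10⁶ m²/s².
v = 1212 m/s = 1.212 km/s.

v ≈ 1.21 km/s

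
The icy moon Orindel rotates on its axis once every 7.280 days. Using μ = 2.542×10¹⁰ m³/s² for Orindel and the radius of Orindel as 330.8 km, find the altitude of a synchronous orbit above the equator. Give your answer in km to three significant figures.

h_sync ≈ 6010 km

T = 7.280 days = 6.290×10⁵ s.
A synchronous orbit has period T, so by Kepler's third law a = (μT²/4π²)^(1/3).
μT²/4π² = 2.542×10¹⁰ × (6.290×10⁵)² / 39.48 = 2.547×10²⁰ m³.
a = 6.339×10⁶ m = 6339.2 km.
Altitude h = a − R = 6339.2 − 330.8 = 6008.4 km.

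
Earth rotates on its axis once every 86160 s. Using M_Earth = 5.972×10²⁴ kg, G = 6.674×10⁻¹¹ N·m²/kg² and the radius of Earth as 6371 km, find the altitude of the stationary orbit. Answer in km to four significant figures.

h_sync ≈ 35790 km

μ = GM = 6.674×10⁻¹¹ × 5.972×10²⁴ = 3.986×10¹⁴ m³/s².
A synchronous orbit has period T, so by Kepler's third law a = (μT²/4π²)^(1/3).
μT²/4π² = 3.986×10¹⁴ × (8.616×10⁴)² / 39.48 = 7.495×10²² m³.
a = 4.216×10⁷ m = 42162 km.
Altitude h = a − R = 42162 − 6371 = 35791 km.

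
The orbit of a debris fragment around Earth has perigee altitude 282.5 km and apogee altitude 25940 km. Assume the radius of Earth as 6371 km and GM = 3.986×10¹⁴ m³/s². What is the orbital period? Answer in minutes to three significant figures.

r_p = 6371 + 282.5 = 6653.5 km = 6.6535×10⁶ m.
r_a = 6371 + 25940 = 32311 km = 3.2311×10⁷ m.
Semi-major axis a = (r_p + r_a)/2 = (6653.5 + 32311)/2 = 19482 km = 1.948×10⁷ m.
By Kepler's third law T = 2π√(a³/μ) = 2π × 4.307×10³ = 2.706×10⁴ s.
= 451.0 minutes.

T ≈ 451 minutes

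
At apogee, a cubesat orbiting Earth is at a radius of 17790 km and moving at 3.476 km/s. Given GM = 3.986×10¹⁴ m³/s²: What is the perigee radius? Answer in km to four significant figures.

r_a = 1.779×10⁷ m.
Specific energy ε = v²/2 − μ/r = -1.636×10⁷ J/kg, so a = −μ/(2ε) = 1.218×10⁷ m.
The apsides satisfy r_p + r_a = 2a, so the perigee radius is 2a − r_a = 6.568×10⁶ m = 6567.5 km.

perigee radius ≈ 6568 km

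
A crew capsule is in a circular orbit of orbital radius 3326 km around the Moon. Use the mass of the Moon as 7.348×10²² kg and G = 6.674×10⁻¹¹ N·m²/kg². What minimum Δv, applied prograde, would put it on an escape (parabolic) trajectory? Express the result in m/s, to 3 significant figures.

Δv ≈ 503 m/s

μ = GM = 6.674×10⁻¹¹ × 7.348×10²² = 4.904×10¹² m³/s².
r = 3326 km = 3.326×10⁶ m.
Circular speed v_c = √(μ/r) = 1214 m/s.
Escape speed v_esc = √(2μ/r) = √2 × v_c = 1717 m/s.
Δv = v_esc − v_c = 503.0 m/s.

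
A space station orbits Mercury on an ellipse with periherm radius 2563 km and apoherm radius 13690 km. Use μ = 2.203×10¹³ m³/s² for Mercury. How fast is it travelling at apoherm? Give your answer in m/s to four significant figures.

Semi-major axis a = (r_p + r_a)/2 = 8126.5 km = 8.126×10⁶ m.
Vis-viva: v² = μ(2/r − 1/a) = 2.203×10¹³ × (1.461×10⁻⁷ − 1.231×10⁻⁷) = 5.075×10⁵ m²/s².
v = 712.4 m/s.

v ≈ 712.4 m/s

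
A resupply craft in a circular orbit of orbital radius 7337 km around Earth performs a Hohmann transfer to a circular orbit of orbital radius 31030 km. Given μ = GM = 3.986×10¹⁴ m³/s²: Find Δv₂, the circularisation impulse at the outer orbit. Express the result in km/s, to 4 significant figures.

r₁ = 7337 km = 7.337×10⁶ m.
r₂ = 31030 km = 3.103×10⁷ m.
Transfer ellipse a_t = (r₁ + r₂)/2 = 1.918×10⁷ m.
At r₁: circular v_c1 = √(μ/r₁) = 7371 m/s; transfer-perigee v_p = √[μ(2/r₁ − 1/a_t)] = 9374 m/s.
At r₂: circular v_c2 = √(μ/r₂) = 3584 m/s; transfer-apogee v_a = √[μ(2/r₂ − 1/a_t)] = 2217 m/s.
Δv₂ = v_c2 − v_a = 1368 m/s.
= 1.368 km/s.

Δv ≈ 1.368 km/s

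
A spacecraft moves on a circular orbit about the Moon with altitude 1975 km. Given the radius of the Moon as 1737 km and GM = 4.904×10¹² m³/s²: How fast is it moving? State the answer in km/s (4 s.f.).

v ≈ 1.149 km/s

r = 1737 + 1975 = 3712.0 km = 3.7120×10⁶ m.
For a circular orbit v = √(μ/r) = √(4.904×10¹² / 3.712×10⁶) = √(1.321×10⁶) = 1149 m/s.
That is 1.149 km/s.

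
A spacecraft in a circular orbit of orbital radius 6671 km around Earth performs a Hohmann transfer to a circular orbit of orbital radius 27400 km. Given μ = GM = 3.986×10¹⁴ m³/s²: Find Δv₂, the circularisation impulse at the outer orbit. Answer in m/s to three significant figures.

Δv ≈ 1430 m/s

r₁ = 6671 km = 6.671×10⁶ m.
r₂ = 27400 km = 2.740×10⁷ m.
Transfer ellipse a_t = (r₁ + r₂)/2 = 1.704×10⁷ m.
At r₁: circular v_c1 = √(μ/r₁) = 7730 m/s; transfer-perigee v_p = √[μ(2/r₁ − 1/a_t)] = 9803 m/s.
At r₂: circular v_c2 = √(μ/r₂) = 3814 m/s; transfer-apogee v_a = √[μ(2/r₂ − 1/a_t)] = 2387 m/s.
Δv₂ = v_c2 − v_a = 1427 m/s.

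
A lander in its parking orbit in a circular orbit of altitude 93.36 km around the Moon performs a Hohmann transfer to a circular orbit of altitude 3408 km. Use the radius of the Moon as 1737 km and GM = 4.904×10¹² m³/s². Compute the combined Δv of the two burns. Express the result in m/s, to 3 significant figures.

r₁ = 1737 + 93.36 = 1830.4 km = 1.8304×10⁶ m.
r₂ = 1737 + 3408 = 5145.0 km = 5.1450×10⁶ m.
Transfer ellipse a_t = (r₁ + r₂)/2 = 3.488×10⁶ m.
At r₁: circular v_c1 = √(μ/r₁) = 1637 m/s; transfer-perilune v_p = √[μ(2/r₁ − 1/a_t)] = 1988 m/s.
Δv₁ = v_p − v_c1 = 351.2 m/s.
At r₂: circular v_c2 = √(μ/r₂) = 976.3 m/s; transfer-apolune v_a = √[μ(2/r₂ − 1/a_t)] = 707.3 m/s.
Δv₂ = v_c2 − v_a = 269.0 m/s.
Total Δv = Δv₁ + Δv₂ = 620.3 m/s.

Δv_total ≈ 620 m/s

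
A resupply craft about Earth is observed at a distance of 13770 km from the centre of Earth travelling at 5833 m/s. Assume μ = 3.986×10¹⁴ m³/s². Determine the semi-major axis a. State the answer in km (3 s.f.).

a ≈ 16700 km

r = 1.377×10⁷ m.
Specific orbital energy ε = v²/2 − μ/r = (5833)²/2 − 3.986×10¹⁴/1.377×10⁷ = -1.194×10⁷ J/kg.
Since ε = −μ/(2a), a = −μ/(2ε) = 1.670×10⁷ m = 16699 km.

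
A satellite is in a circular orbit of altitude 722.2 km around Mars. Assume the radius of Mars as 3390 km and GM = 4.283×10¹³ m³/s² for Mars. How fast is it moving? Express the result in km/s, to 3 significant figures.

v ≈ 3.23 km/s

r = 3390 + 722.2 = 4112.2 km = 4.1122×10⁶ m.
For a circular orbit v = √(μ/r) = √(4.283×10¹³ / 4.112×10⁶) = √(1.042×10⁷) = 3227 m/s.
That is 3.227 km/s.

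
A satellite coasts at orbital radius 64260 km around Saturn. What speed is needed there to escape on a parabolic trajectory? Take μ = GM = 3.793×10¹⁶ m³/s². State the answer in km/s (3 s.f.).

r = 64260 km = 6.426×10⁷ m.
Escape speed v_esc = √(2μ/r) = √(2 × 3.793×10¹⁶ / 6.426×10⁷) = √(1.181×10⁹) = 34360 m/s.
= 34.36 km/s.

v_esc ≈ 34.4 km/s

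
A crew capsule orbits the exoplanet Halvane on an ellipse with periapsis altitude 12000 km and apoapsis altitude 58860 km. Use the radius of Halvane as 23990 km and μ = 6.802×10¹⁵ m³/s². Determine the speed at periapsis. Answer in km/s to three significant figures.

v ≈ 16.2 km/s

r_p = 23990 + 12000 = 35990 km = 3.5990×10⁷ m.
r_a = 23990 + 58860 = 82850 km = 8.2850×10⁷ m.
Semi-major axis a = (r_p + r_a)/2 = 59420 km = 5.942×10⁷ m.
Vis-viva: v² = μ(2/r − 1/a) = 6.802×10¹⁵ × (5.557×10⁻⁸ − 1.683×10⁻⁸) = 2.635×10⁸ m²/s².
v = 16230 m/s = 16.23 km/s.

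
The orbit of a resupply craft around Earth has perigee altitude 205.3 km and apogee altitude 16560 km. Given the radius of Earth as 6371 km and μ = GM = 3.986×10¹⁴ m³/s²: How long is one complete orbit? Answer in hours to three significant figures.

r_p = 6371 + 205.3 = 6576.3 km = 6.5763×10⁶ m.
r_a = 6371 + 16560 = 22931 km = 2.2931×10⁷ m.
Semi-major axis a = (r_p + r_a)/2 = (6576.3 + 22931)/2 = 14754 km = 1.475×10⁷ m.
By Kepler's third law T = 2π√(a³/μ) = 2π × 2.838×10³ = 1.783×10⁴ s.
= 4.954 hours.

T ≈ 4.95 hours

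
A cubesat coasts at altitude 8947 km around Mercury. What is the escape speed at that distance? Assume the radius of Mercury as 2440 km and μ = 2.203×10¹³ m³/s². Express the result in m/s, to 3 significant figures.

v_esc ≈ 1970 m/s

r = 2440 + 8947 = 11387 km = 1.1387×10⁷ m.
Escape speed v_esc = √(2μ/r) = √(2 × 2.203×10¹³ / 1.139×10⁷) = √(3.869×10⁶) = 1967 m/s.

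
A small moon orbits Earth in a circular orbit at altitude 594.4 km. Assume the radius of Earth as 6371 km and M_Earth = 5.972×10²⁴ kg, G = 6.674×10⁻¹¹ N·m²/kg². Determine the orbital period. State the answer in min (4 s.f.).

μ = GM = 6.674×10⁻¹¹ × 5.972×10²⁴ = 3.986×10¹⁴ m³/s².
r = 6371 + 594.4 = 6965.4 km = 6.9654×10⁶ m.
Kepler's third law: T = 2π√(r³/μ) = 2π√((6.965×10⁶)³ / 3.986×10¹⁴).
r³/μ = 8.479×10⁵ s², so T = 2π × 9.208×10² = 5.786×10³ s.
Converting: 5.786×10³ s ÷ 60.00 = 96.43 min.

T ≈ 96.43 min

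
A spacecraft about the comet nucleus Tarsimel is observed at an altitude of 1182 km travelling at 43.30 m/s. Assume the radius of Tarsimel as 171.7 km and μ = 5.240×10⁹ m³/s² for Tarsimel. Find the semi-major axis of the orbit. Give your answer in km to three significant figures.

a ≈ 893 km

r = 171.7 + 1182 = 1353.7 km = 1.354×10⁶ m.
Specific orbital energy ε = v²/2 − μ/r = (43.30)²/2 − 5.240×10⁹/1.354×10⁶ = -2.933×10³ J/kg.
Since ε = −μ/(2a), a = −μ/(2ε) = 8.932×10⁵ m = 893.15 km.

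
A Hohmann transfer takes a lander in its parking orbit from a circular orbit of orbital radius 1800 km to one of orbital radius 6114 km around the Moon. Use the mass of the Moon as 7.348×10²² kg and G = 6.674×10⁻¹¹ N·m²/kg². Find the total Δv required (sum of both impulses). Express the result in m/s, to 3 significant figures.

Δv_total ≈ 693 m/s

μ = GM = 6.674×10⁻¹¹ × 7.348×10²² = 4.904×10¹² m³/s².
r₁ = 1800 km = 1.800×10⁶ m.
r₂ = 6114 km = 6.114×10⁶ m.
Transfer ellipse a_t = (r₁ + r₂)/2 = 3.957×10⁶ m.
At r₁: circular v_c1 = √(μ/r₁) = 1651 m/s; transfer-perilune v_p = √[μ(2/r₁ − 1/a_t)] = 2052 m/s.
Δv₁ = v_p − v_c1 = 401.1 m/s.
At r₂: circular v_c2 = √(μ/r₂) = 895.6 m/s; transfer-apolune v_a = √[μ(2/r₂ − 1/a_t)] = 604.0 m/s.
Δv₂ = v_c2 − v_a = 291.6 m/s.
Total Δv = Δv₁ + Δv₂ = 692.7 m/s.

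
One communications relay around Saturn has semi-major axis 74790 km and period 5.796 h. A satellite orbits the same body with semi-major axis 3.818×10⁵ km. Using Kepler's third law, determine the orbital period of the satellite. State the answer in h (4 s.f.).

T₂ ≈ 66.85 h

Kepler's third law: T² ∝ a³, so T₂ = T₁ (a₂/a₁)^(3/2).
a₂/a₁ = 5.105, (a₂/a₁)^(3/2) = 11.53.
T₂ = 5.796 × 11.53 = 66.85 h.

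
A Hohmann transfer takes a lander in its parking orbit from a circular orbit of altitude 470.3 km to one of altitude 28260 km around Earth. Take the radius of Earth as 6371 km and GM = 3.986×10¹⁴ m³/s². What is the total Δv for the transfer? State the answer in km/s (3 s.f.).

r₁ = 6371 + 470.3 = 6841.3 km = 6.8413×10⁶ m.
r₂ = 6371 + 28260 = 34631 km = 3.4631×10⁷ m.
Transfer ellipse a_t = (r₁ + r₂)/2 = 2.074×10⁷ m.
At r₁: circular v_c1 = √(μ/r₁) = 7633 m/s; transfer-perigee v_p = √[μ(2/r₁ − 1/a_t)] = 9864 m/s.
Δv₁ = v_p − v_c1 = 2231 m/s.
At r₂: circular v_c2 = √(μ/r₂) = 3393 m/s; transfer-apogee v_a = √[μ(2/r₂ − 1/a_t)] = 1949 m/s.
Δv₂ = v_c2 − v_a = 1444 m/s.
Total Δv = Δv₁ + Δv₂ = 3675 m/s = 3.675 km/s.

Δv_total ≈ 3.68 km/s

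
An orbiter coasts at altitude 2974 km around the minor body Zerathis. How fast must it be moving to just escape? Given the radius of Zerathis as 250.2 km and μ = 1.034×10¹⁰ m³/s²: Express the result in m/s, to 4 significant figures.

v_esc ≈ 80.09 m/s

r = 250.2 + 2974 = 3224.2 km = 3.2242×10⁶ m.
Escape speed v_esc = √(2μ/r) = √(2 × 1.034×10¹⁰ / 3.224×10⁶) = √(6.414×10³) = 80.09 m/s.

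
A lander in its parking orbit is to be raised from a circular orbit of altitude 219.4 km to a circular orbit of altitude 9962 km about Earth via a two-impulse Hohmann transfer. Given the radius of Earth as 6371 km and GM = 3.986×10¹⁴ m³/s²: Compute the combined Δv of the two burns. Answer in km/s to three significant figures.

Δv_total ≈ 2.70 km/s

r₁ = 6371 + 219.4 = 6590.4 km = 6.5904×10⁶ m.
r₂ = 6371 + 9962 = 16333 km = 1.6333×10⁷ m.
Transfer ellipse a_t = (r₁ + r₂)/2 = 1.146×10⁷ m.
At r₁: circular v_c1 = √(μ/r₁) = 7777 m/s; transfer-perigee v_p = √[μ(2/r₁ − 1/a_t)] = 9284 m/s.
Δv₁ = v_p − v_c1 = 1507 m/s.
At r₂: circular v_c2 = √(μ/r₂) = 4940 m/s; transfer-apogee v_a = √[μ(2/r₂ − 1/a_t)] = 3746 m/s.
Δv₂ = v_c2 − v_a = 1194 m/s.
Total Δv = Δv₁ + Δv₂ = 2701 m/s = 2.701 km/s.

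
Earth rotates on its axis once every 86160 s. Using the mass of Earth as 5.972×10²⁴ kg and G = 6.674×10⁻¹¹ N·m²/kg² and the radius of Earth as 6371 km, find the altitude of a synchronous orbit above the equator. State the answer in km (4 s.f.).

h_sync ≈ 35790 km

μ = GM = 6.674×10⁻¹¹ × 5.972×10²⁴ = 3.986×10¹⁴ m³/s².
A synchronous orbit has period T, so by Kepler's third law a = (μT²/4π²)^(1/3).
μT²/4π² = 3.986×10¹⁴ × (8.616×10⁴)² / 39.48 = 7.495×10²² m³.
a = 4.216×10⁷ m = 42162 km.
Altitude h = a − R = 42162 − 6371 = 35791 km.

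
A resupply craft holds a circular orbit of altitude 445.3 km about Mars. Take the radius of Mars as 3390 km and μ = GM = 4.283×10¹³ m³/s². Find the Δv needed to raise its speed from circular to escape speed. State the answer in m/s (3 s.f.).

r = 3390 + 445.3 = 3835.3 km = 3.8353×10⁶ m.
Circular speed v_c = √(μ/r) = 3342 m/s.
Escape speed v_esc = √(2μ/r) = √2 × v_c = 4726 m/s.
Δv = v_esc − v_c = 1384 m/s.

Δv ≈ 1380 m/s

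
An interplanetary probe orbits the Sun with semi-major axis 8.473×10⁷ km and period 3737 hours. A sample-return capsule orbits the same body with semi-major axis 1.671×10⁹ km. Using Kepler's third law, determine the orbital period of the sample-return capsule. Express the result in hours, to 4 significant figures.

T₂ ≈ 3.273×10⁵ hours

Kepler's third law: T² ∝ a³, so T₂ = T₁ (a₂/a₁)^(3/2).
a₂/a₁ = 19.72, (a₂/a₁)^(3/2) = 87.58.
T₂ = 3737 × 87.58 = 3.273×10⁵ hours.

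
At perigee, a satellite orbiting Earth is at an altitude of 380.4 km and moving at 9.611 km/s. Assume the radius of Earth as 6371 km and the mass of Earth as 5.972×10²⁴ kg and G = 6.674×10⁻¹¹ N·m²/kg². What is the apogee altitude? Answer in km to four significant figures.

apogee altitude ≈ 17900 km

μ = GM = 6.674×10⁻¹¹ × 5.972×10²⁴ = 3.986×10¹⁴ m³/s².
r_p = 6371 + 380.4 = 6751.4 km = 6.751×10⁶ m.
Specific energy ε = v²/2 − μ/r = -1.285×10⁷ J/kg, so a = −μ/(2ε) = 1.551×10⁷ m.
The apsides satisfy r_p + r_a = 2a, so the apogee radius is 2a − r_p = 2.427×10⁷ m = 24267 km.
Apogee altitude = 24267 − 6371 = 17896 km.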